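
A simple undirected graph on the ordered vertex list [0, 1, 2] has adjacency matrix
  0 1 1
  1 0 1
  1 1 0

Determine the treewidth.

2

A width-2 tree decomposition is:
Bags: B1 = {0, 1, 2}
Tree: (single bag)
With just one bag of size 3, the width is 3 − 1 = 2, so tw(G) ≤ 2. Conversely, {0, 1, 2} is a clique of size 3, and the vertices of any clique must share a bag in every tree decomposition; so some bag has ≥ 3 vertices and tw(G) ≥ 2. Hence tw(G) = 2 exactly.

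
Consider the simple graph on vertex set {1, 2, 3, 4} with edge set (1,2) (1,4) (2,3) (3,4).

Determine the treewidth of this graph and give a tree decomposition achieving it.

The largest bag has 3 vertices, giving width 2; this decomposition certifies tw(G) ≤ 2. Since 2–3–4–1–2 is a cycle in G, G is not acyclic. Forests are exactly the graphs of treewidth ≤ 1, so tw(G) ≥ 2. Hence tw(G) = 2 exactly.

Treewidth 2.
One optimal decomposition is:
Bags: B1 = {2, 3, 4}  B2 = {1, 2, 4}
Tree: B1–B2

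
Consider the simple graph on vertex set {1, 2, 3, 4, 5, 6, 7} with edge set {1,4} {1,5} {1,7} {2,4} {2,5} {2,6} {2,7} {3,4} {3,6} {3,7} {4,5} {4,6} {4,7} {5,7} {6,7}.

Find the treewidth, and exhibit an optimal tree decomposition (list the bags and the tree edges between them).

Treewidth 3.
One such decomposition:
Bags: B1 = {2, 4, 6, 7}  B2 = {2, 4, 5, 7}  B3 = {3, 4, 6, 7}  B4 = {1, 4, 5, 7}
Tree: B1–B2, B1–B3, B2–B4

The largest bag has 4 vertices, giving width 3; this decomposition certifies tw(G) ≤ 3. For the lower bound, the 4 vertices {1, 4, 5, 7} are pairwise adjacent, and any tree decomposition puts a clique entirely inside one bag — forcing width ≥ 3. Therefore the treewidth is 3.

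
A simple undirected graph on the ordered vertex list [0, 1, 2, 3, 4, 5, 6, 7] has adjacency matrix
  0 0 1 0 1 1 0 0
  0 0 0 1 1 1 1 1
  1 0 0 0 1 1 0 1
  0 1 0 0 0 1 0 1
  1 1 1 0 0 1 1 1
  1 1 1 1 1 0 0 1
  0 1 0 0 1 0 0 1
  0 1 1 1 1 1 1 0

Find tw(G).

A width-3 tree decomposition is:
Bags: B1 = {2, 4, 5, 7}  B2 = {1, 4, 5, 7}  B3 = {0, 2, 4, 5}  B4 = {1, 4, 6, 7}  B5 = {1, 3, 5, 7}
Tree: B1–B2, B1–B3, B2–B4, B2–B5
The largest bag has 4 vertices, giving width 3; this decomposition certifies tw(G) ≤ 3. On the other hand G contains the 4-clique {1, 3, 5, 7}. A clique must lie in a single bag of any decomposition, so no decomposition can have width below 3. Hence tw(G) = 3 exactly.

3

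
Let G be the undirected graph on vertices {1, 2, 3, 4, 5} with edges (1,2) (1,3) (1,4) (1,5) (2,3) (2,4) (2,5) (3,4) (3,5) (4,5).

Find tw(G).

4

A width-4 tree decomposition is:
Bags: B1 = {1, 2, 3, 4, 5}
Tree: (single bag)
A single bag containing all 5 vertices is trivially a valid decomposition of width 4. For the lower bound, the 5 vertices {1, 2, 3, 4, 5} are pairwise adjacent, and any tree decomposition puts a clique entirely inside one bag — forcing width ≥ 4. Therefore the treewidth is 4.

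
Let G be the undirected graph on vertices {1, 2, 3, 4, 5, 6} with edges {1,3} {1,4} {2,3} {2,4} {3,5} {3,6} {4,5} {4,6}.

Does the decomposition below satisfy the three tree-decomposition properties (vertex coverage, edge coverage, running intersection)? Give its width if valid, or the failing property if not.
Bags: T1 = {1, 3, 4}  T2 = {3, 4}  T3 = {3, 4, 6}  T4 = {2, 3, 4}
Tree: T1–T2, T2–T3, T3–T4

A tree decomposition must satisfy three properties: every vertex lies in some bag; for every edge, both endpoints lie together in some bag; and for every vertex, the bags containing it form a connected subtree. Here vertex 5 appears in no bag, so the decomposition is invalid.

No — vertex 5 appears in no bag.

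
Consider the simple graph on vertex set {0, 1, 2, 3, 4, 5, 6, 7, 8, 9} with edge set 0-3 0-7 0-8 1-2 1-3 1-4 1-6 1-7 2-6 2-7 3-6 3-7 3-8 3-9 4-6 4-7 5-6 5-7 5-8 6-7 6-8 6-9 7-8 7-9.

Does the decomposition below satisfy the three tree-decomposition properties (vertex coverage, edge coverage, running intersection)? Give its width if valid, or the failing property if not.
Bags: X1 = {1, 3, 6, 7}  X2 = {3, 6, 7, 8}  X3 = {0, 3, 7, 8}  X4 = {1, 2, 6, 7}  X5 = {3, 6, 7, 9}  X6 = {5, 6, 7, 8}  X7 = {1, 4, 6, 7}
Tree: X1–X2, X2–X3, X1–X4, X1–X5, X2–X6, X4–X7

Checking the three conditions: (i) the bags cover all of {0, 1, 2, 3, 4, 5, 6, 7, 8, 9}; (ii) for each edge, some bag contains both endpoints; (iii) the bags containing any fixed vertex form a subtree. All hold, so the decomposition is valid with width 4 − 1 = 3.

Yes; width 3.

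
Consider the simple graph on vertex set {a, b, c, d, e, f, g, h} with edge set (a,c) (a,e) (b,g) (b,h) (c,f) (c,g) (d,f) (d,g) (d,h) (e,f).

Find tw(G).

2

A width-2 tree decomposition is:
Bags: B1 = {a, e, f}  B2 = {a, c, f}  B3 = {c, d, f}  B4 = {c, d, g}  B5 = {d, g, h}  B6 = {b, g, h}
Tree: B1–B2, B2–B3, B3–B4, B4–B5, B5–B6
The largest bag has 3 vertices, giving width 2; this decomposition certifies tw(G) ≤ 2. The edges e–a–c–f–e form a cycle, so G is not a tree and its treewidth is at least 2. Combining the bounds, tw(G) = 2.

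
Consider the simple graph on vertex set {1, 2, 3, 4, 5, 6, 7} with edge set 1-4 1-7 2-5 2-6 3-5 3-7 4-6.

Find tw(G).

2

A width-2 tree decomposition is:
Bags: B1 = {2, 5, 6}  B2 = {3, 5, 6}  B3 = {3, 6, 7}  B4 = {1, 6, 7}  B5 = {1, 4, 6}
Tree: B1–B2, B2–B3, B3–B4, B4–B5
Every bag has size at most 3, so the width is 3 − 1 = 2 and tw(G) ≤ 2. The edges 6–2–5–3–7–1–4–6 form a cycle, so G is not a tree and its treewidth is at least 2. The upper and lower bounds meet at 2, so that is the treewidth.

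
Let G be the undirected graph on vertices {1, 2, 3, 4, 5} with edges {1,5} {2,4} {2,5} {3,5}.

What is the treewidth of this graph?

A width-1 tree decomposition is:
Bags: B1 = {2, 4}  B2 = {2, 5}  B3 = {3, 5}  B4 = {1, 5}
Tree: B1–B2, B2–B3, B3–B4
The largest bag has 2 vertices, giving width 1; this decomposition certifies tw(G) ≤ 1. G has an edge, so its treewidth is at least 1. The upper and lower bounds meet at 1, so that is the treewidth.

1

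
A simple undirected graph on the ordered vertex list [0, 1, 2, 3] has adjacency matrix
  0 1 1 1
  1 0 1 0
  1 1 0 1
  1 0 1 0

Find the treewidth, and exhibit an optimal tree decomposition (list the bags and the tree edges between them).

Each bag holds 3 vertices, so the decomposition has width 2, which upper-bounds the treewidth. On the other hand G contains the 3-clique {0, 1, 2}. A clique must lie in a single bag of any decomposition, so no decomposition can have width below 2. Combining the bounds, tw(G) = 2.

Treewidth 2.
Bags: B1 = {0, 2, 3}  B2 = {0, 1, 2}
Tree: B1–B2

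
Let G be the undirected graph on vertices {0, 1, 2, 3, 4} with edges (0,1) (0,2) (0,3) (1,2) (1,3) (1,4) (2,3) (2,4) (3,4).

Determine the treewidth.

A width-3 tree decomposition is:
Bags: B1 = {1, 2, 3, 4}  B2 = {0, 1, 2, 3}
Tree: B1–B2
Each bag holds 4 vertices, so the decomposition has width 3, which upper-bounds the treewidth. Conversely, {0, 1, 2, 3} is a clique of size 4, and the vertices of any clique must share a bag in every tree decomposition; so some bag has ≥ 4 vertices and tw(G) ≥ 3. Hence tw(G) = 3 exactly.

3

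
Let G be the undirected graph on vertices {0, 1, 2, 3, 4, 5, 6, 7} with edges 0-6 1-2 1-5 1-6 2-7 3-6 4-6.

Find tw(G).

A width-1 tree decomposition is:
Bags: B1 = {3, 6}  B2 = {1, 6}  B3 = {1, 2}  B4 = {1, 5}  B5 = {4, 6}  B6 = {2, 7}  B7 = {0, 6}
Tree: B1–B2, B2–B3, B3–B4, B1–B5, B3–B6, B2–B7
The largest bag has 2 vertices, giving width 1; this decomposition certifies tw(G) ≤ 1. Since G has at least one edge (e.g. 6–3), it is not an edgeless graph, so tw(G) ≥ 1. The upper and lower bounds meet at 1, so that is the treewidth.

1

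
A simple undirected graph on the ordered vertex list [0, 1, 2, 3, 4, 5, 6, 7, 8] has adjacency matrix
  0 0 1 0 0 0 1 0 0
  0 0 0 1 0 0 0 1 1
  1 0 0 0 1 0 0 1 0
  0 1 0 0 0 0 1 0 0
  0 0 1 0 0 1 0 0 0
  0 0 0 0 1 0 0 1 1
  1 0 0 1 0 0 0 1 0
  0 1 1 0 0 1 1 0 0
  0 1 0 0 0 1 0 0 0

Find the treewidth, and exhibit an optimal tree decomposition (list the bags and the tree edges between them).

Treewidth 3.
One optimal decomposition is:
Bags: B1 = {1, 3, 5, 8}  B2 = {1, 3, 5, 7}  B3 = {3, 5, 6, 7}  B4 = {4, 5, 6, 7}  B5 = {2, 4, 6, 7}  B6 = {0, 2, 4, 6}
Tree: B1–B2, B2–B3, B3–B4, B4–B5, B5–B6

Each bag holds 4 vertices, so the decomposition has width 3, which upper-bounds the treewidth. For the lower bound: the 4 vertex sets {1,3,8}, {5}, {7}, {0,2,4,6} are disjoint, each induces a connected subgraph, and every pair is joined by at least one edge of G. Contracting each set to a single vertex therefore yields K_{4} as a minor, and since treewidth is minor-monotone, tw(G) ≥ tw(K_{4}) = 3. Hence tw(G) = 3 exactly.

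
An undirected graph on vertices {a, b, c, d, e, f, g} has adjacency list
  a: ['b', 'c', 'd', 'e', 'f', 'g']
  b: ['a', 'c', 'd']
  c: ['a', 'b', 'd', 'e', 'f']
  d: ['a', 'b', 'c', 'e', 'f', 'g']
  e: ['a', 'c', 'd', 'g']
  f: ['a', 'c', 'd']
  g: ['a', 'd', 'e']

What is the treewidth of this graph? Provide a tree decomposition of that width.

The largest bag has 4 vertices, giving width 3; this decomposition certifies tw(G) ≤ 3. Conversely, {a, d, e, g} is a clique of size 4, and the vertices of any clique must share a bag in every tree decomposition; so some bag has ≥ 4 vertices and tw(G) ≥ 3. Hence tw(G) = 3 exactly.

Treewidth 3.
One such decomposition:
Bags: B1 = {a, c, d, e}  B2 = {a, b, c, d}  B3 = {a, c, d, f}  B4 = {a, d, e, g}
Tree: B1–B2, B2–B3, B1–B4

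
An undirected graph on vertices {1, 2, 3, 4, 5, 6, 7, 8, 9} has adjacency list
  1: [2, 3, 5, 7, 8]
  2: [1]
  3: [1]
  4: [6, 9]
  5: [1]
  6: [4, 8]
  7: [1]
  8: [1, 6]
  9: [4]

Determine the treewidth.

1

A width-1 tree decomposition is:
Bags: B1 = {1, 8}  B2 = {1, 3}  B3 = {1, 2}  B4 = {1, 5}  B5 = {6, 8}  B6 = {1, 7}  B7 = {4, 6}  B8 = {4, 9}
Tree: B1–B2, B1–B3, B1–B4, B1–B5, B2–B6, B5–B7, B7–B8
The largest bag has 2 vertices, giving width 1; this decomposition certifies tw(G) ≤ 1. Any graph with an edge has treewidth ≥ 1, and G has the edge 1–8. Combining the bounds, tw(G) = 1.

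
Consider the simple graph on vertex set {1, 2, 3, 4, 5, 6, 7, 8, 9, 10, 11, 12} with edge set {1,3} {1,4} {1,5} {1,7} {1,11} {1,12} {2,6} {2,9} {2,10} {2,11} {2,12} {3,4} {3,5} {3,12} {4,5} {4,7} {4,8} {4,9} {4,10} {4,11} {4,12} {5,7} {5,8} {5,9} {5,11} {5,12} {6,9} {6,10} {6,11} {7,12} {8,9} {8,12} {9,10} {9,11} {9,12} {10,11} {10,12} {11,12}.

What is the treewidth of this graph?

4

A width-4 tree decomposition is:
Bags: B1 = {4, 5, 9, 11, 12}  B2 = {4, 9, 10, 11, 12}  B3 = {2, 9, 10, 11, 12}  B4 = {1, 4, 5, 11, 12}  B5 = {1, 3, 4, 5, 12}  B6 = {4, 5, 8, 9, 12}  B7 = {2, 6, 9, 10, 11}  B8 = {1, 4, 5, 7, 12}
Tree: B1–B2, B2–B3, B1–B4, B4–B5, B1–B6, B3–B7, B4–B8
The largest bag has 5 vertices, giving width 4; this decomposition certifies tw(G) ≤ 4. For the lower bound, the 5 vertices {2, 9, 10, 11, 12} are pairwise adjacent, and any tree decomposition puts a clique entirely inside one bag — forcing width ≥ 4. Therefore the treewidth is 4.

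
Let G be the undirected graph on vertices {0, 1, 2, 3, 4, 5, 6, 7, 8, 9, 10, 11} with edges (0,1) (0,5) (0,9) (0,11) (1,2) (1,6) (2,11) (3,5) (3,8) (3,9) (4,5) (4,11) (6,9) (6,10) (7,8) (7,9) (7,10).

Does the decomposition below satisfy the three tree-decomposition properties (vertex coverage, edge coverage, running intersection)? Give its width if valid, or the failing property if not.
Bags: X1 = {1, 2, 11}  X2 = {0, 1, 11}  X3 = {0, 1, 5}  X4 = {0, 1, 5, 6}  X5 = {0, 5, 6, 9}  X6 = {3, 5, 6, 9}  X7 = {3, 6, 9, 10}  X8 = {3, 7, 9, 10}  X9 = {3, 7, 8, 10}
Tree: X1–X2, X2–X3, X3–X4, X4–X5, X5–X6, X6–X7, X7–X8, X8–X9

No — vertex 4 appears in no bag.

A tree decomposition must satisfy three properties: every vertex lies in some bag; for every edge, both endpoints lie together in some bag; and for every vertex, the bags containing it form a connected subtree. Here vertex 4 appears in no bag, so the decomposition is invalid.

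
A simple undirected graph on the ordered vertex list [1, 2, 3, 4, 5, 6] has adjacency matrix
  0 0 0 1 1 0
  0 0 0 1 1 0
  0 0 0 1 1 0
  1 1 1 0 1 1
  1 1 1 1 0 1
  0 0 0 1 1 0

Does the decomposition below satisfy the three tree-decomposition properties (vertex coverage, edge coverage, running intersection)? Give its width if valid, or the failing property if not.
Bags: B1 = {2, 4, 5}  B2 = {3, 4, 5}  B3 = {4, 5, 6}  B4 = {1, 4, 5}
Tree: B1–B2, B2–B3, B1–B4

Yes; width 2.

Checking the three conditions: (i) the bags cover all of {1, 2, 3, 4, 5, 6}; (ii) for each edge, some bag contains both endpoints; (iii) the bags containing any fixed vertex form a subtree. All hold, so the decomposition is valid with width 3 − 1 = 2.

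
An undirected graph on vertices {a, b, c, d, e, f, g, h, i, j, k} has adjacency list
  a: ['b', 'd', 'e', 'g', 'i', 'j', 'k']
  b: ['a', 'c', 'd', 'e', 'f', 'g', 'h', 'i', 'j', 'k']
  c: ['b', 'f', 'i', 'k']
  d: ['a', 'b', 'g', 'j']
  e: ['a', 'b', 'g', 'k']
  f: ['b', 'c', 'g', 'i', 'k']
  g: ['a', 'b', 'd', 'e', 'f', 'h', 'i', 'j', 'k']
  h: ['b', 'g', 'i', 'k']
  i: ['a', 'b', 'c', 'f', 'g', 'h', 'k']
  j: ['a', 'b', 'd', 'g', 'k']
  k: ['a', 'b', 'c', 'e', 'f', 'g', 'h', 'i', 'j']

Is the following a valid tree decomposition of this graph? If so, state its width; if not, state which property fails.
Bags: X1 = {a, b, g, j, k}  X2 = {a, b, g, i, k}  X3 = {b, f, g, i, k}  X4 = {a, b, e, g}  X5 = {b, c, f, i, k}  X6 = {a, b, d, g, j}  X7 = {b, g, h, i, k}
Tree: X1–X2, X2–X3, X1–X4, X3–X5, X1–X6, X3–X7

A tree decomposition must satisfy three properties: every vertex lies in some bag; for every edge, both endpoints lie together in some bag; and for every vertex, the bags containing it form a connected subtree. Here edge (k,e) lies in no bag, so the decomposition is invalid.

No — edge (k,e) lies in no bag.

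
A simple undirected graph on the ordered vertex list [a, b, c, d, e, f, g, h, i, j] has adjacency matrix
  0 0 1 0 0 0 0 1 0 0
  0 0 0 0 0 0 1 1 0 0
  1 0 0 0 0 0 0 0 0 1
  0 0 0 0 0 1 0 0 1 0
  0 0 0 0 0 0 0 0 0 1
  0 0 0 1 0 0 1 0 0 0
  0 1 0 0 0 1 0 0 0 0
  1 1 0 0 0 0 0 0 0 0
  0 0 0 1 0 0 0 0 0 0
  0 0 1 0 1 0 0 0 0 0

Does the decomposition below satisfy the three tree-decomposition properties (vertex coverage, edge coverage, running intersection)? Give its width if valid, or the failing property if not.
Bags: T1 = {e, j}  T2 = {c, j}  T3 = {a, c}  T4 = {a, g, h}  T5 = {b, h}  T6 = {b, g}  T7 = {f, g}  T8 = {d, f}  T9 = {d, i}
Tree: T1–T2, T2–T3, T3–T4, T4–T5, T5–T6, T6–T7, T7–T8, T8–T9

A tree decomposition must satisfy three properties: every vertex lies in some bag; for every edge, both endpoints lie together in some bag; and for every vertex, the bags containing it form a connected subtree. Here bags containing vertex g are not connected in the tree, so the decomposition is invalid.

No — bags containing vertex g are not connected in the tree.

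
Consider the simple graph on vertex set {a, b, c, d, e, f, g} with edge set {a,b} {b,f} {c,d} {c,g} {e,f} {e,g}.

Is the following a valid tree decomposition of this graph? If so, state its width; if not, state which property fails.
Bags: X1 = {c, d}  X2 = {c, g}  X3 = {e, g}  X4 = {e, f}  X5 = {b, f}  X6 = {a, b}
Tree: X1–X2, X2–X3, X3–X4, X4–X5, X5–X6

Yes; width 1.

Vertex coverage: the bags together contain {a, b, c, d, e, f, g}, the full vertex set. Edge coverage: each edge of G has both endpoints in at least one bag. Running intersection: for every vertex, the bags containing it form a connected subtree. All three properties hold, so this is a valid tree decomposition of width max|bag| − 1 = 1, and hence tw(G) ≤ 1.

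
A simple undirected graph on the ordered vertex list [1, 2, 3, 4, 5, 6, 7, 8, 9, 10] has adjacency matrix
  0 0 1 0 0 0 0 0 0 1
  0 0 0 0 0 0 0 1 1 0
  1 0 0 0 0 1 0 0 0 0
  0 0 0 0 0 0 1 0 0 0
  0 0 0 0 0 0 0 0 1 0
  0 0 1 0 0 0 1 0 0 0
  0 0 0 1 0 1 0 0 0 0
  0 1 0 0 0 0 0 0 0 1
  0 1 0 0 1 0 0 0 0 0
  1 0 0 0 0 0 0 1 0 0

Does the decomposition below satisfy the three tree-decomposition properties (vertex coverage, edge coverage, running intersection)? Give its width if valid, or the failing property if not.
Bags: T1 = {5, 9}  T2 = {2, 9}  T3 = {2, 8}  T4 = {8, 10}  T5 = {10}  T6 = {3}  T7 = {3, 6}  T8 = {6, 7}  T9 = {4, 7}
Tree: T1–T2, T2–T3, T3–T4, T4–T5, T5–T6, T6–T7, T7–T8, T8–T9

No — vertex 1 appears in no bag.

A tree decomposition must satisfy three properties: every vertex lies in some bag; for every edge, both endpoints lie together in some bag; and for every vertex, the bags containing it form a connected subtree. Here vertex 1 appears in no bag, so the decomposition is invalid.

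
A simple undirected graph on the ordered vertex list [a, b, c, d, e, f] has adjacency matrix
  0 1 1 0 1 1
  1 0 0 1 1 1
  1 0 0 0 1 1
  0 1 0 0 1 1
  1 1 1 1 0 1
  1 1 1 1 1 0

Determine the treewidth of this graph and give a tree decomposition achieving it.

The largest bag has 4 vertices, giving width 3; this decomposition certifies tw(G) ≤ 3. On the other hand G contains the 4-clique {b, d, e, f}. A clique must lie in a single bag of any decomposition, so no decomposition can have width below 3. Combining the bounds, tw(G) = 3.

Treewidth 3.
Bags: B1 = {a, b, e, f}  B2 = {a, c, e, f}  B3 = {b, d, e, f}
Tree: B1–B2, B1–B3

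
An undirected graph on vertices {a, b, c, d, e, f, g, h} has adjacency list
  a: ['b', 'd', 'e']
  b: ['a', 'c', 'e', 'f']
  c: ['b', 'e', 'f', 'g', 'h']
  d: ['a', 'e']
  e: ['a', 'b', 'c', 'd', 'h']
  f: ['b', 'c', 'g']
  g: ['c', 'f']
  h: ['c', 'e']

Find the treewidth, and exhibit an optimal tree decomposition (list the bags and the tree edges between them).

Treewidth 2.
One optimal decomposition is:
Bags: B1 = {c, f, g}  B2 = {b, c, f}  B3 = {b, c, e}  B4 = {a, b, e}  B5 = {c, e, h}  B6 = {a, d, e}
Tree: B1–B2, B2–B3, B3–B4, B3–B5, B4–B6

The largest bag has 3 vertices, giving width 2; this decomposition certifies tw(G) ≤ 2. For the lower bound, the 3 vertices {a, d, e} are pairwise adjacent, and any tree decomposition puts a clique entirely inside one bag — forcing width ≥ 2. Combining the bounds, tw(G) = 2.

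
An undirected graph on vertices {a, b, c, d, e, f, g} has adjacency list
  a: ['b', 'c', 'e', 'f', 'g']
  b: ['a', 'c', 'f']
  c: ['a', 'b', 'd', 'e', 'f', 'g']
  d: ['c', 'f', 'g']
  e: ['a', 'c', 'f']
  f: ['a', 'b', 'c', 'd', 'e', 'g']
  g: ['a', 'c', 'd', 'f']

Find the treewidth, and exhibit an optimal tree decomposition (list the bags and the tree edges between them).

Each bag holds 4 vertices, so the decomposition has width 3, which upper-bounds the treewidth. Conversely, {c, d, f, g} is a clique of size 4, and the vertices of any clique must share a bag in every tree decomposition; so some bag has ≥ 4 vertices and tw(G) ≥ 3. Therefore the treewidth is 3.

Treewidth 3.
One optimal decomposition is:
Bags: B1 = {a, c, f, g}  B2 = {c, d, f, g}  B3 = {a, c, e, f}  B4 = {a, b, c, f}
Tree: B1–B2, B1–B3, B3–B4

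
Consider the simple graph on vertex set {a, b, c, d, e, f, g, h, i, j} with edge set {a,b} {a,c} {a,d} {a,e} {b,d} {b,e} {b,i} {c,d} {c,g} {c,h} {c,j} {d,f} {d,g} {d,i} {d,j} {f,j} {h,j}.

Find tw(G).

2

A width-2 tree decomposition is:
Bags: B1 = {c, d, j}  B2 = {a, c, d}  B3 = {c, d, g}  B4 = {a, b, d}  B5 = {c, h, j}  B6 = {d, f, j}  B7 = {a, b, e}  B8 = {b, d, i}
Tree: B1–B2, B1–B3, B2–B4, B1–B5, B1–B6, B4–B7, B4–B8
The largest bag has 3 vertices, giving width 2; this decomposition certifies tw(G) ≤ 2. On the other hand G contains the 3-clique {c, d, g}. A clique must lie in a single bag of any decomposition, so no decomposition can have width below 2. Therefore the treewidth is 2.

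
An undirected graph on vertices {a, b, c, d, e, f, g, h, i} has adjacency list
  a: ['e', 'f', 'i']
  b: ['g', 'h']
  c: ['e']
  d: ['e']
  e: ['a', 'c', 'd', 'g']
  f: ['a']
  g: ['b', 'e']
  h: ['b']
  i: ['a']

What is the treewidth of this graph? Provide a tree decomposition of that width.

Each bag holds 2 vertices, so the decomposition has width 1, which upper-bounds the treewidth. Any graph with an edge has treewidth ≥ 1, and G has the edge a–e. Therefore the treewidth is 1.

Treewidth 1.
Bags: B1 = {a, e}  B2 = {c, e}  B3 = {e, g}  B4 = {b, g}  B5 = {b, h}  B6 = {a, i}  B7 = {a, f}  B8 = {d, e}
Tree: B1–B2, B1–B3, B3–B4, B4–B5, B1–B6, B6–B7, B2–B8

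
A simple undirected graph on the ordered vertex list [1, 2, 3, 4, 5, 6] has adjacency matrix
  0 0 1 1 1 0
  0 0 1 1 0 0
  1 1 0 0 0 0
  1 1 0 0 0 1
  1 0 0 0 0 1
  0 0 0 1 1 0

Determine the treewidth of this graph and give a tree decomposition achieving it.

Treewidth 2.
Bags: B1 = {2, 3, 4}  B2 = {1, 3, 4}  B3 = {1, 4, 6}  B4 = {1, 5, 6}
Tree: B1–B2, B2–B3, B3–B4

The largest bag has 3 vertices, giving width 2; this decomposition certifies tw(G) ≤ 2. For the lower bound, G contains the cycle 2–3–1–4–2, so G is not a forest; only forests have treewidth ≤ 1, hence tw(G) ≥ 2. Therefore the treewidth is 2.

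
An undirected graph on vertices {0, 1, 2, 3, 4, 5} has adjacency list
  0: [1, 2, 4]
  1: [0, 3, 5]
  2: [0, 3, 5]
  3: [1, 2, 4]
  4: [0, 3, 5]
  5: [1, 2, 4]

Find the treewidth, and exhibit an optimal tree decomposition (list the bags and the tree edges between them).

The largest bag has 4 vertices, giving width 3; this decomposition certifies tw(G) ≤ 3. For the lower bound: the 4 vertex sets {4,5}, {2,3}, {0}, {1} are disjoint, each induces a connected subgraph, and every pair is joined by at least one edge of G. Contracting each set to a single vertex therefore yields K_{4} as a minor, and since treewidth is minor-monotone, tw(G) ≥ tw(K_{4}) = 3. Combining the bounds, tw(G) = 3.

Treewidth 3.
One such decomposition:
Bags: B1 = {0, 3, 4, 5}  B2 = {0, 2, 3, 5}  B3 = {0, 1, 3, 5}
Tree: B1–B2, B2–B3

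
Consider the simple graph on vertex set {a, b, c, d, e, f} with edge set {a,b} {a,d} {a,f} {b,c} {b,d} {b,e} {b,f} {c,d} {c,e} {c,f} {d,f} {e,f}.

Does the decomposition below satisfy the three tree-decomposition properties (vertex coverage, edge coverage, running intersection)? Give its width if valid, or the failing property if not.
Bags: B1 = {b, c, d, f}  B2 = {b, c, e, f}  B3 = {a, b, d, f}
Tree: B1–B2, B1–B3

Yes; width 3.

Checking the three conditions: (i) the bags cover all of {a, b, c, d, e, f}; (ii) for each edge, some bag contains both endpoints; (iii) the bags containing any fixed vertex form a subtree. All hold, so the decomposition is valid with width 4 − 1 = 3.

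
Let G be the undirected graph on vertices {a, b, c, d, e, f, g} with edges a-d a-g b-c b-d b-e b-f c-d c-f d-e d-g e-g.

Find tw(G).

A width-2 tree decomposition is:
Bags: B1 = {a, d, g}  B2 = {d, e, g}  B3 = {b, d, e}  B4 = {b, c, d}  B5 = {b, c, f}
Tree: B1–B2, B2–B3, B3–B4, B4–B5
Each bag holds 3 vertices, so the decomposition has width 2, which upper-bounds the treewidth. For the lower bound, the 3 vertices {d, e, g} are pairwise adjacent, and any tree decomposition puts a clique entirely inside one bag — forcing width ≥ 2. The upper and lower bounds meet at 2, so that is the treewidth.

2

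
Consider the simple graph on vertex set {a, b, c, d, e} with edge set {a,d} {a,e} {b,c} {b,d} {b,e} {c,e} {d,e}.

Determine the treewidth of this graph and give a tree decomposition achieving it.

Each bag holds 3 vertices, so the decomposition has width 2, which upper-bounds the treewidth. On the other hand G contains the 3-clique {a, d, e}. A clique must lie in a single bag of any decomposition, so no decomposition can have width below 2. Hence tw(G) = 2 exactly.

Treewidth 2.
One such decomposition:
Bags: B1 = {a, d, e}  B2 = {b, d, e}  B3 = {b, c, e}
Tree: B1–B2, B2–B3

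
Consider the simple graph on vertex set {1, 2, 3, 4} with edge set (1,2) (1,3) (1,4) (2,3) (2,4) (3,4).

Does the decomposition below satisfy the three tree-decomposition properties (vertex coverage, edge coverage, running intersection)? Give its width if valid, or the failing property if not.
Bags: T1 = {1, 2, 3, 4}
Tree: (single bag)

Every vertex of G appears in some bag (union = {1, 2, 3, 4}); every edge is covered by a bag; and for each vertex v the set of bags containing v is connected in the bag tree. The decomposition is therefore valid. The largest bag has 4 vertices, so the width is 3.

Yes; width 3.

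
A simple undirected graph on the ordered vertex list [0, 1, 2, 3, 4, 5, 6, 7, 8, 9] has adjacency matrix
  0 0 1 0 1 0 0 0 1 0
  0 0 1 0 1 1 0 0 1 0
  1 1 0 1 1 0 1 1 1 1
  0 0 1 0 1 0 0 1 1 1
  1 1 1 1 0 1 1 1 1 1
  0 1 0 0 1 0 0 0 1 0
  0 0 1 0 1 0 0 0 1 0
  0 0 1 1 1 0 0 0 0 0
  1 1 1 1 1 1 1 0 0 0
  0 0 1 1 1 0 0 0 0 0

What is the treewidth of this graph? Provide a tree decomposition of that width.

Every bag has size at most 4, so the width is 4 − 1 = 3 and tw(G) ≤ 3. For the lower bound, the 4 vertices {0, 2, 4, 8} are pairwise adjacent, and any tree decomposition puts a clique entirely inside one bag — forcing width ≥ 3. The upper and lower bounds meet at 3, so that is the treewidth.

Treewidth 3.
One optimal decomposition is:
Bags: B1 = {2, 3, 4, 8}  B2 = {1, 2, 4, 8}  B3 = {2, 4, 6, 8}  B4 = {2, 3, 4, 9}  B5 = {1, 4, 5, 8}  B6 = {2, 3, 4, 7}  B7 = {0, 2, 4, 8}
Tree: B1–B2, B2–B3, B1–B4, B2–B5, B4–B6, B2–B7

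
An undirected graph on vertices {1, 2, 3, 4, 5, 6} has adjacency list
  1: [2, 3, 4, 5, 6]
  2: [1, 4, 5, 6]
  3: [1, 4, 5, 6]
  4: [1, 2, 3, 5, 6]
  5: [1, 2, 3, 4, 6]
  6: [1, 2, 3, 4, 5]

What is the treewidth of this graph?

A width-4 tree decomposition is:
Bags: B1 = {1, 3, 4, 5, 6}  B2 = {1, 2, 4, 5, 6}
Tree: B1–B2
Each bag holds 5 vertices, so the decomposition has width 4, which upper-bounds the treewidth. Conversely, {1, 2, 4, 5, 6} is a clique of size 5, and the vertices of any clique must share a bag in every tree decomposition; so some bag has ≥ 5 vertices and tw(G) ≥ 4. Therefore the treewidth is 4.

4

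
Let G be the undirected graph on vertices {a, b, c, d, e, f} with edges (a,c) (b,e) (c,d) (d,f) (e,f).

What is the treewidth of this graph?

1

A width-1 tree decomposition is:
Bags: B1 = {a, c}  B2 = {c, d}  B3 = {d, f}  B4 = {e, f}  B5 = {b, e}
Tree: B1–B2, B2–B3, B3–B4, B4–B5
Every bag has size at most 2, so the width is 2 − 1 = 1 and tw(G) ≤ 1. Any graph with an edge has treewidth ≥ 1, and G has the edge a–c. Combining the bounds, tw(G) = 1.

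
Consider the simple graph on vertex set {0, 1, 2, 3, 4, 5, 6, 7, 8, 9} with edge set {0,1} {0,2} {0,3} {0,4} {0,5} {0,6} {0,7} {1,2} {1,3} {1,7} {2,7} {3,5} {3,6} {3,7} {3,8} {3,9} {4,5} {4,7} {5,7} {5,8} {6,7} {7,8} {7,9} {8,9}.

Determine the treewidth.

A width-3 tree decomposition is:
Bags: B1 = {0, 1, 3, 7}  B2 = {0, 1, 2, 7}  B3 = {0, 3, 6, 7}  B4 = {0, 3, 5, 7}  B5 = {0, 4, 5, 7}  B6 = {3, 5, 7, 8}  B7 = {3, 7, 8, 9}
Tree: B1–B2, B1–B3, B1–B4, B4–B5, B4–B6, B6–B7
Every bag has size at most 4, so the width is 4 − 1 = 3 and tw(G) ≤ 3. Conversely, {0, 1, 2, 7} is a clique of size 4, and the vertices of any clique must share a bag in every tree decomposition; so some bag has ≥ 4 vertices and tw(G) ≥ 3. Combining the bounds, tw(G) = 3.

3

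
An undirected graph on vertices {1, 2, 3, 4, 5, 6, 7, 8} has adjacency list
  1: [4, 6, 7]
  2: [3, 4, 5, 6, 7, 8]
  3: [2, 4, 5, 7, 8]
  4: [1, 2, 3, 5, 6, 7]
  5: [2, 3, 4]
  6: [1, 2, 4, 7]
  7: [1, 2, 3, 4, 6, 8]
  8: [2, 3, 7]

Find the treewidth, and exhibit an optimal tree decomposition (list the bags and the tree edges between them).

Treewidth 3.
One optimal decomposition is:
Bags: B1 = {2, 3, 4, 7}  B2 = {2, 4, 6, 7}  B3 = {2, 3, 7, 8}  B4 = {2, 3, 4, 5}  B5 = {1, 4, 6, 7}
Tree: B1–B2, B1–B3, B1–B4, B2–B5

Each bag holds 4 vertices, so the decomposition has width 3, which upper-bounds the treewidth. For the lower bound, the 4 vertices {1, 4, 6, 7} are pairwise adjacent, and any tree decomposition puts a clique entirely inside one bag — forcing width ≥ 3. Hence tw(G) = 3 exactly.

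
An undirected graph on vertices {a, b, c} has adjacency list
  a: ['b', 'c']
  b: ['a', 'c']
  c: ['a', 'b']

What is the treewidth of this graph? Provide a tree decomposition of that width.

With just one bag of size 3, the width is 3 − 1 = 2, so tw(G) ≤ 2. Conversely, {a, b, c} is a clique of size 3, and the vertices of any clique must share a bag in every tree decomposition; so some bag has ≥ 3 vertices and tw(G) ≥ 2. The upper and lower bounds meet at 2, so that is the treewidth.

Treewidth 2.
One such decomposition:
Bags: B1 = {a, b, c}
Tree: (single bag)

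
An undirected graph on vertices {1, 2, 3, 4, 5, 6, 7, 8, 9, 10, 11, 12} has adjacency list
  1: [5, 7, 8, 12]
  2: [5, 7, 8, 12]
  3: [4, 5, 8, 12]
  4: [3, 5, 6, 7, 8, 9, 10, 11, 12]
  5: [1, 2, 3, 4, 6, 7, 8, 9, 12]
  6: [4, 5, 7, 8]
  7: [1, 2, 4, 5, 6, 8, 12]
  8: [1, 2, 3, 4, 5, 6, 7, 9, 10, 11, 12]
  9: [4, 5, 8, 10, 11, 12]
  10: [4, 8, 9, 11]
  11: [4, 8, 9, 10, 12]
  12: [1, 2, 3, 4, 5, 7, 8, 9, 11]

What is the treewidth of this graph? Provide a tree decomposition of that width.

Treewidth 4.
One optimal decomposition is:
Bags: B1 = {4, 8, 9, 11, 12}  B2 = {4, 5, 8, 9, 12}  B3 = {4, 5, 7, 8, 12}  B4 = {3, 4, 5, 8, 12}  B5 = {1, 5, 7, 8, 12}  B6 = {4, 8, 9, 10, 11}  B7 = {2, 5, 7, 8, 12}  B8 = {4, 5, 6, 7, 8}
Tree: B1–B2, B2–B3, B3–B4, B3–B5, B1–B6, B3–B7, B3–B8

Each bag holds 5 vertices, so the decomposition has width 4, which upper-bounds the treewidth. Conversely, {1, 5, 7, 8, 12} is a clique of size 5, and the vertices of any clique must share a bag in every tree decomposition; so some bag has ≥ 5 vertices and tw(G) ≥ 4. Combining the bounds, tw(G) = 4.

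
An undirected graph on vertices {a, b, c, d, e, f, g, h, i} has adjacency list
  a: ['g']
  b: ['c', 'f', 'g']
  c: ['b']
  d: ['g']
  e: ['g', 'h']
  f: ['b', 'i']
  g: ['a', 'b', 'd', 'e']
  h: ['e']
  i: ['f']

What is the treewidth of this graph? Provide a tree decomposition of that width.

Treewidth 1.
Bags: B1 = {b, c}  B2 = {b, g}  B3 = {e, g}  B4 = {a, g}  B5 = {d, g}  B6 = {e, h}  B7 = {b, f}  B8 = {f, i}
Tree: B1–B2, B2–B3, B3–B4, B4–B5, B3–B6, B2–B7, B7–B8

Every bag has size at most 2, so the width is 2 − 1 = 1 and tw(G) ≤ 1. Any graph with an edge has treewidth ≥ 1, and G has the edge c–b. Hence tw(G) = 1 exactly.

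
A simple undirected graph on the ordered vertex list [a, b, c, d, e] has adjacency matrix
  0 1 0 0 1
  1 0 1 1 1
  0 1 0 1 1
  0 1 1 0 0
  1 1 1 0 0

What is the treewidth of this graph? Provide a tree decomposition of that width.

Treewidth 2.
Bags: B1 = {b, c, e}  B2 = {b, c, d}  B3 = {a, b, e}
Tree: B1–B2, B1–B3

Every bag has size at most 3, so the width is 3 − 1 = 2 and tw(G) ≤ 2. On the other hand G contains the 3-clique {b, c, d}. A clique must lie in a single bag of any decomposition, so no decomposition can have width below 2. The upper and lower bounds meet at 2, so that is the treewidth.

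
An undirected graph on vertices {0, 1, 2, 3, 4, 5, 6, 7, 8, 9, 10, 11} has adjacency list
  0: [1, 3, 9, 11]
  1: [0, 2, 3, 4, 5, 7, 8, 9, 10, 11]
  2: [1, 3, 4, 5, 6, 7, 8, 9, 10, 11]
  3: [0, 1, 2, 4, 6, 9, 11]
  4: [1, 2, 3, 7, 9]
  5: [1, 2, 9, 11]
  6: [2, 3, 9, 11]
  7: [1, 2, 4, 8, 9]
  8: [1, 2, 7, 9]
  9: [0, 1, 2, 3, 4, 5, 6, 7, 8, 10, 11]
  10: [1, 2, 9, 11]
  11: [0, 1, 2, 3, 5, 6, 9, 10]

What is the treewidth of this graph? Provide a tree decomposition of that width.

Treewidth 4.
One optimal decomposition is:
Bags: B1 = {2, 3, 6, 9, 11}  B2 = {1, 2, 3, 9, 11}  B3 = {1, 2, 3, 4, 9}  B4 = {1, 2, 4, 7, 9}  B5 = {0, 1, 3, 9, 11}  B6 = {1, 2, 7, 8, 9}  B7 = {1, 2, 5, 9, 11}  B8 = {1, 2, 9, 10, 11}
Tree: B1–B2, B2–B3, B3–B4, B2–B5, B4–B6, B2–B7, B7–B8

Each bag holds 5 vertices, so the decomposition has width 4, which upper-bounds the treewidth. For the lower bound, the 5 vertices {0, 1, 3, 9, 11} are pairwise adjacent, and any tree decomposition puts a clique entirely inside one bag — forcing width ≥ 4. Hence tw(G) = 4 exactly.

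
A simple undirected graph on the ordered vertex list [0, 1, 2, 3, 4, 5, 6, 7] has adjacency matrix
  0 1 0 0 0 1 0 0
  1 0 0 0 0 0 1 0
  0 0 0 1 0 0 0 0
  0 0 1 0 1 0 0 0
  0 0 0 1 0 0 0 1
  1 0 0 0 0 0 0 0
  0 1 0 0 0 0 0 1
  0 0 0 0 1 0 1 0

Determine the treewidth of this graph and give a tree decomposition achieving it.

Treewidth 1.
One optimal decomposition is:
Bags: B1 = {0, 5}  B2 = {0, 1}  B3 = {1, 6}  B4 = {6, 7}  B5 = {4, 7}  B6 = {3, 4}  B7 = {2, 3}
Tree: B1–B2, B2–B3, B3–B4, B4–B5, B5–B6, B6–B7

Every bag has size at most 2, so the width is 2 − 1 = 1 and tw(G) ≤ 1. Any graph with an edge has treewidth ≥ 1, and G has the edge 5–0. Therefore the treewidth is 1.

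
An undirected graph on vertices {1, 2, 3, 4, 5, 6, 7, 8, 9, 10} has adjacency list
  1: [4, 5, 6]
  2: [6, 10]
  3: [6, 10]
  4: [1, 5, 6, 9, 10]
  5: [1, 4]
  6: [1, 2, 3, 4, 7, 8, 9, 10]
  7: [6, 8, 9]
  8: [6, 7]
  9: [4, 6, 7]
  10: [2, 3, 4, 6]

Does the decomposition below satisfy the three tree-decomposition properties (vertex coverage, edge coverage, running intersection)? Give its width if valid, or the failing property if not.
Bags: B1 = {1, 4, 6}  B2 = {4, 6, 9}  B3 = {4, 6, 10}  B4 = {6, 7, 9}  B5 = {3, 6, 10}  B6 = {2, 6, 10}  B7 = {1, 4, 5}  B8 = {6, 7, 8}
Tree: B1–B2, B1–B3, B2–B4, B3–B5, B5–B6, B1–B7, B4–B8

Yes; width 2.

Every vertex of G appears in some bag (union = {1, 2, 3, 4, 5, 6, 7, 8, 9, 10}); every edge is covered by a bag; and for each vertex v the set of bags containing v is connected in the bag tree. The decomposition is therefore valid. The largest bag has 3 vertices, so the width is 2.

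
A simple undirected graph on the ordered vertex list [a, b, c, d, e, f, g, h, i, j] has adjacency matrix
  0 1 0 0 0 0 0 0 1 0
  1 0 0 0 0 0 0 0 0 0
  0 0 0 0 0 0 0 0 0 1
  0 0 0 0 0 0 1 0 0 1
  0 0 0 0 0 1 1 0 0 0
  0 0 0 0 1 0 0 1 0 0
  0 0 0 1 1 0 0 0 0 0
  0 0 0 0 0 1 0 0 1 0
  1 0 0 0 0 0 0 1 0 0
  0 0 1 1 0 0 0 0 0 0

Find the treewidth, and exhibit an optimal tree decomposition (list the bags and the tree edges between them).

The largest bag has 2 vertices, giving width 1; this decomposition certifies tw(G) ≤ 1. Any graph with an edge has treewidth ≥ 1, and G has the edge c–j. The upper and lower bounds meet at 1, so that is the treewidth.

Treewidth 1.
One optimal decomposition is:
Bags: B1 = {c, j}  B2 = {d, j}  B3 = {d, g}  B4 = {e, g}  B5 = {e, f}  B6 = {f, h}  B7 = {h, i}  B8 = {a, i}  B9 = {a, b}
Tree: B1–B2, B2–B3, B3–B4, B4–B5, B5–B6, B6–B7, B7–B8, B8–B9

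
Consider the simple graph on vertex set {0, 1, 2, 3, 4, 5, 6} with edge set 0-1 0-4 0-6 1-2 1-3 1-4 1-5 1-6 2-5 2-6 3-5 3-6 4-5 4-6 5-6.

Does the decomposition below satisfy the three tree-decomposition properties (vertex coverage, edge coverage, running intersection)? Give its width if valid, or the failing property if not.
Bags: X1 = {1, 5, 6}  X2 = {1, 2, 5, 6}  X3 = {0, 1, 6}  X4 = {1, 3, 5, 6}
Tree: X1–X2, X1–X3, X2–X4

No — vertex 4 appears in no bag.

A tree decomposition must satisfy three properties: every vertex lies in some bag; for every edge, both endpoints lie together in some bag; and for every vertex, the bags containing it form a connected subtree. Here vertex 4 appears in no bag, so the decomposition is invalid.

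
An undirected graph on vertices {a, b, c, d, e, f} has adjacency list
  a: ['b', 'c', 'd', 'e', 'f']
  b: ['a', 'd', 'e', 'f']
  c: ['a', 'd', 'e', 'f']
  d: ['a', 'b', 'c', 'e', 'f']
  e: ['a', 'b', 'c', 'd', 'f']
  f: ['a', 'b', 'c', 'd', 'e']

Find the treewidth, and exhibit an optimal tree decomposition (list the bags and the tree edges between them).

Treewidth 4.
One optimal decomposition is:
Bags: B1 = {a, b, d, e, f}  B2 = {a, c, d, e, f}
Tree: B1–B2

The largest bag has 5 vertices, giving width 4; this decomposition certifies tw(G) ≤ 4. On the other hand G contains the 5-clique {a, c, d, e, f}. A clique must lie in a single bag of any decomposition, so no decomposition can have width below 4. Combining the bounds, tw(G) = 4.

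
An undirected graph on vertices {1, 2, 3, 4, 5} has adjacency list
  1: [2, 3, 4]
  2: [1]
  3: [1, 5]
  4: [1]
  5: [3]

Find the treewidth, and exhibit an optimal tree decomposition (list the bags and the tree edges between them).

The largest bag has 2 vertices, giving width 1; this decomposition certifies tw(G) ≤ 1. Any graph with an edge has treewidth ≥ 1, and G has the edge 3–5. Combining the bounds, tw(G) = 1.

Treewidth 1.
One optimal decomposition is:
Bags: B1 = {3, 5}  B2 = {1, 3}  B3 = {1, 4}  B4 = {1, 2}
Tree: B1–B2, B2–B3, B2–B4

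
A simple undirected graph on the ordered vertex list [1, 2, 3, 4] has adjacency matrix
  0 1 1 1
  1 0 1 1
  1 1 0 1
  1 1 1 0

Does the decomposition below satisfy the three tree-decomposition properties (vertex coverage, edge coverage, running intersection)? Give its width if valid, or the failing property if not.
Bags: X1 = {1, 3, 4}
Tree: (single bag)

A tree decomposition must satisfy three properties: every vertex lies in some bag; for every edge, both endpoints lie together in some bag; and for every vertex, the bags containing it form a connected subtree. Here vertex 2 appears in no bag, so the decomposition is invalid.

No — vertex 2 appears in no bag.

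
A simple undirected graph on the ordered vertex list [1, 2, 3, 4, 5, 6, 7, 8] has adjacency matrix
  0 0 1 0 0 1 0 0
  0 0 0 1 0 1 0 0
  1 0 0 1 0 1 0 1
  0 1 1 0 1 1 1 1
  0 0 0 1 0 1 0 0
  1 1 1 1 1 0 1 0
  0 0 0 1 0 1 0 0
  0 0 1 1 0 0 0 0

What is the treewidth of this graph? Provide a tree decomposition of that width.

Treewidth 2.
Bags: B1 = {3, 4, 6}  B2 = {3, 4, 8}  B3 = {2, 4, 6}  B4 = {4, 5, 6}  B5 = {4, 6, 7}  B6 = {1, 3, 6}
Tree: B1–B2, B1–B3, B3–B4, B1–B5, B1–B6

Every bag has size at most 3, so the width is 3 − 1 = 2 and tw(G) ≤ 2. On the other hand G contains the 3-clique {1, 3, 6}. A clique must lie in a single bag of any decomposition, so no decomposition can have width below 2. Therefore the treewidth is 2.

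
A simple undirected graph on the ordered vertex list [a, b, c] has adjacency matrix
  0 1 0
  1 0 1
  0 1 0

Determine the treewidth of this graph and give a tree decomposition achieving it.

The largest bag has 2 vertices, giving width 1; this decomposition certifies tw(G) ≤ 1. Since G has at least one edge (e.g. b–a), it is not an edgeless graph, so tw(G) ≥ 1. Therefore the treewidth is 1.

Treewidth 1.
Bags: B1 = {a, b}  B2 = {b, c}
Tree: B1–B2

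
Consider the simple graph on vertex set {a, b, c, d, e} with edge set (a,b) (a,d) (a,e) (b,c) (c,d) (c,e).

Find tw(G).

A width-2 tree decomposition is:
Bags: B1 = {a, c, d}  B2 = {a, c, e}  B3 = {a, b, c}
Tree: B1–B2, B2–B3
The largest bag has 3 vertices, giving width 2; this decomposition certifies tw(G) ≤ 2. The edges c–d–a–e–c form a cycle, so G is not a tree and its treewidth is at least 2. Combining the bounds, tw(G) = 2.

2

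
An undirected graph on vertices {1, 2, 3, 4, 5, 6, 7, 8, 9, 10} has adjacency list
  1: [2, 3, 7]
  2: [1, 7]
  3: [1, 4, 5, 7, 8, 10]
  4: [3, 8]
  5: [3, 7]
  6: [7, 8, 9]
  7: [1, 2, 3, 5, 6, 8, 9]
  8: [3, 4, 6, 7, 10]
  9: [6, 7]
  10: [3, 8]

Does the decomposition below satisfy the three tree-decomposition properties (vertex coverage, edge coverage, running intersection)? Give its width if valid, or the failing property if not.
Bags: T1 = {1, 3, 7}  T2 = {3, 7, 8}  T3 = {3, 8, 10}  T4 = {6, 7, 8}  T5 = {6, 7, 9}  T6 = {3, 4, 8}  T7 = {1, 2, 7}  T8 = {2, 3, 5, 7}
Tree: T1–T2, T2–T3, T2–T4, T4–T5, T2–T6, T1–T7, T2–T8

No — bags containing vertex 2 are not connected in the tree.

A tree decomposition must satisfy three properties: every vertex lies in some bag; for every edge, both endpoints lie together in some bag; and for every vertex, the bags containing it form a connected subtree. Here bags containing vertex 2 are not connected in the tree, so the decomposition is invalid.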